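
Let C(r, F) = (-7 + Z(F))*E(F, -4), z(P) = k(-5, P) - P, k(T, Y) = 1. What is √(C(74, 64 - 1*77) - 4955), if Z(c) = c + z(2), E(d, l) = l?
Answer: I*√4871 ≈ 69.793*I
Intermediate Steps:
z(P) = 1 - P
Z(c) = -1 + c (Z(c) = c + (1 - 1*2) = c + (1 - 2) = c - 1 = -1 + c)
C(r, F) = 32 - 4*F (C(r, F) = (-7 + (-1 + F))*(-4) = (-8 + F)*(-4) = 32 - 4*F)
√(C(74, 64 - 1*77) - 4955) = √((32 - 4*(64 - 1*77)) - 4955) = √((32 - 4*(64 - 77)) - 4955) = √((32 - 4*(-13)) - 4955) = √((32 + 52) - 4955) = √(84 - 4955) = √(-4871) = I*√4871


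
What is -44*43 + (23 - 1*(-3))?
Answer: -1866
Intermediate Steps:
-44*43 + (23 - 1*(-3)) = -1892 + (23 + 3) = -1892 + 26 = -1866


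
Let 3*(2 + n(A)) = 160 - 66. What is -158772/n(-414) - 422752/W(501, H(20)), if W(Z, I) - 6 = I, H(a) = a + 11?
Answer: -13706467/814 ≈ -16838.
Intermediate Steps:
H(a) = 11 + a
W(Z, I) = 6 + I
n(A) = 88/3 (n(A) = -2 + (160 - 66)/3 = -2 + (⅓)*94 = -2 + 94/3 = 88/3)
-158772/n(-414) - 422752/W(501, H(20)) = -158772/88/3 - 422752/(6 + (11 + 20)) = -158772*3/88 - 422752/(6 + 31) = -119079/22 - 422752/37 = -13706467/814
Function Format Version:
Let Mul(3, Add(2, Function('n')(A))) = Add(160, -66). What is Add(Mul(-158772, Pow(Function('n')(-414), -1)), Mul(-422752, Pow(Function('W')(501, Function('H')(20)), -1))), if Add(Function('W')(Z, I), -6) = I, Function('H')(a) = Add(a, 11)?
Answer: Rational(-13706467, 814) ≈ -16838.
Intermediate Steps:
Function('H')(a) = Add(11, a)
Function('W')(Z, I) = Add(6, I)
Function('n')(A) = Rational(88, 3) (Function('n')(A) = Add(-2, Mul(Rational(1, 3), Add(160, -66))) = Add(-2, Mul(Rational(1, 3), 94)) = Add(-2, Rational(94, 3)) = Rational(88, 3))
Add(Mul(-158772, Pow(Function('n')(-414), -1)), Mul(-422752, Pow(Function('W')(501, Function('H')(20)), -1))) = Add(Mul(-158772, Pow(Rational(88, 3), -1)), Mul(-422752, Pow(Add(6, Add(11, 20)), -1))) = Add(Mul(-158772, Rational(3, 88)), Mul(-422752, Pow(Add(6, 31), -1))) = Add(Rational(-119079, 22), Mul(-422752, Pow(37, -1))) = Add(Rational(-119079, 22), Mul(-422752, Rational(1, 37))) = Add(Rational(-119079, 22), Rational(-422752, 37)) = Rational(-13706467, 814)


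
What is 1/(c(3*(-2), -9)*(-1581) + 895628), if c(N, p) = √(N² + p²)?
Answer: 52684/47168062691 + 279*√13/47168062691 ≈ 1.1383e-6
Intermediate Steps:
1/(c(3*(-2), -9)*(-1581) + 895628) = 1/(√((3*(-2))² + (-9)²)*(-1581) + 895628) = 1/(√((-6)² + 81)*(-1581) + 895628) = 1/(√(36 + 81)*(-1581) + 895628) = 1/(√117*(-1581) + 895628) = 1/((3*√13)*(-1581) + 895628) = 1/(-4743*√13 + 895628) = 1/(895628 - 4743*√13)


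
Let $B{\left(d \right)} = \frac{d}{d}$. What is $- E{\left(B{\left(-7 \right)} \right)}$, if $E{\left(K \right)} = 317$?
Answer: $-317$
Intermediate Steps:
$B{\left(d \right)} = 1$
$- E{\left(B{\left(-7 \right)} \right)} = \left(-1\right) 317 = -317$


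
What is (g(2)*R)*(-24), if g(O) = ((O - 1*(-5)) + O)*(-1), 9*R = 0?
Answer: 0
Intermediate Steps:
R = 0 (R = (⅑)*0 = 0)
g(O) = -5 - 2*O (g(O) = ((O + 5) + O)*(-1) = ((5 + O) + O)*(-1) = (5 + 2*O)*(-1) = -5 - 2*O)
(g(2)*R)*(-24) = ((-5 - 2*2)*0)*(-24) = ((-5 - 4)*0)*(-24) = -9*0*(-24) = 0*(-24) = 0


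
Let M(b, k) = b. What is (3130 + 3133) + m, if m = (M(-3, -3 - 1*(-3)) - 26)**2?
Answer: 7104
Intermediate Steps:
m = 841 (m = (-3 - 26)**2 = (-29)**2 = 841)
(3130 + 3133) + m = (3130 + 3133) + 841 = 6263 + 841 = 7104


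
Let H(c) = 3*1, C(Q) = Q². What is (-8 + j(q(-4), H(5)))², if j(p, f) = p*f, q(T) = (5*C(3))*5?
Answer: 444889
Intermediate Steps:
q(T) = 225 (q(T) = (5*3²)*5 = (5*9)*5 = 45*5 = 225)
H(c) = 3
j(p, f) = f*p
(-8 + j(q(-4), H(5)))² = (-8 + 3*225)² = (-8 + 675)² = 667² = 444889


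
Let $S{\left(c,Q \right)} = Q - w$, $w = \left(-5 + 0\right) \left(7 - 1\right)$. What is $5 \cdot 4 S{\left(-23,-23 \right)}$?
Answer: $140$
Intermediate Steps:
$w = -30$ ($w = \left(-5\right) 6 = -30$)
$S{\left(c,Q \right)} = 30 + Q$ ($S{\left(c,Q \right)} = Q - -30 = Q + 30 = 30 + Q$)
$5 \cdot 4 S{\left(-23,-23 \right)} = 5 \cdot 4 \left(30 - 23\right) = 20 \cdot 7 = 140$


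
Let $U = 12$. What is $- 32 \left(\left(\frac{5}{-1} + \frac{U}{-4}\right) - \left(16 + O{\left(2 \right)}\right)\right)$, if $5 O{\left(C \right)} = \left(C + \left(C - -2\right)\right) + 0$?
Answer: $\frac{4032}{5} \approx 806.4$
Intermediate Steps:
$O{\left(C \right)} = \frac{2}{5} + \frac{2 C}{5}$ ($O{\left(C \right)} = \frac{\left(C + \left(C - -2\right)\right) + 0}{5} = \frac{\left(C + \left(C + 2\right)\right) + 0}{5} = \frac{\left(C + \left(2 + C\right)\right) + 0}{5} = \frac{\left(2 + 2 C\right) + 0}{5} = \frac{2 + 2 C}{5} = \frac{2}{5} + \frac{2 C}{5}$)
$- 32 \left(\left(\frac{5}{-1} + \frac{U}{-4}\right) - \left(16 + O{\left(2 \right)}\right)\right) = - 32 \left(\left(\frac{5}{-1} + \frac{12}{-4}\right) - \left(\frac{82}{5} + \frac{4}{5}\right)\right) = - 32 \left(\left(5 \left(-1\right) + 12 \left(- \frac{1}{4}\right)\right) - \frac{86}{5}\right) = - 32 \left(\left(-5 - 3\right) - \frac{86}{5}\right) = - 32 \left(-8 - \frac{86}{5}\right) = \left(-32\right) \left(- \frac{126}{5}\right) = \frac{4032}{5}$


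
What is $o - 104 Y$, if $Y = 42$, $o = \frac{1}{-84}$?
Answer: $- \frac{366913}{84} \approx -4368.0$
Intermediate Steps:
$o = - \frac{1}{84} \approx -0.011905$
$o - 104 Y = - \frac{1}{84} - 4368 = - \frac{366913}{84}$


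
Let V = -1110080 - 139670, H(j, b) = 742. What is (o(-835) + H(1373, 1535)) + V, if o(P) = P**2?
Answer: -551783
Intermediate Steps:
V = -1249750
(o(-835) + H(1373, 1535)) + V = ((-835)**2 + 742) - 1249750 = (697225 + 742) - 1249750 = 697967 - 1249750 = -551783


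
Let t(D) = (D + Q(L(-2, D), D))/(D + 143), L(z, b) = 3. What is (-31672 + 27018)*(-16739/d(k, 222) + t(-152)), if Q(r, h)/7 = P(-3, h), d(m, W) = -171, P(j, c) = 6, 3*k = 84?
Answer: -4612114/9 ≈ -5.1246e+5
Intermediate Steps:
k = 28 (k = (1/3)*84 = 28)
Q(r, h) = 42 (Q(r, h) = 7*6 = 42)
t(D) = (42 + D)/(143 + D) (t(D) = (D + 42)/(D + 143) = (42 + D)/(143 + D))
(-31672 + 27018)*(-16739/d(k, 222) + t(-152)) = (-31672 + 27018)*(-16739/(-171) + (42 - 152)/(143 - 152)) = -4654*(-16739*(-1/171) - 110/(-9)) = -4654*(881/9 - 1/9*(-110)) = -4654*(881/9 + 110/9) = -4654*991/9 = -4612114/9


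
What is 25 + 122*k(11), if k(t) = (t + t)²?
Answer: 59073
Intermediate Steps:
k(t) = 4*t² (k(t) = (2*t)² = 4*t²)
25 + 122*k(11) = 25 + 122*(4*11²) = 25 + 122*(4*121) = 25 + 122*484 = 25 + 59048 = 59073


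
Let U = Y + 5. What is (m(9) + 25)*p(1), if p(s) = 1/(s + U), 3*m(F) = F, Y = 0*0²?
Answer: 14/3 ≈ 4.6667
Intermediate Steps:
Y = 0 (Y = 0*0 = 0)
m(F) = F/3
U = 5 (U = 0 + 5 = 5)
p(s) = 1/(5 + s) (p(s) = 1/(s + 5) = 1/(5 + s))
(m(9) + 25)*p(1) = ((⅓)*9 + 25)/(5 + 1) = (3 + 25)/6 = 28*(⅙) = 14/3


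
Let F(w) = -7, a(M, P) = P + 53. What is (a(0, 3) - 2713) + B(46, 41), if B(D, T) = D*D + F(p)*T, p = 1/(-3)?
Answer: -828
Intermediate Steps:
p = -1/3 ≈ -0.33333
a(M, P) = 53 + P
B(D, T) = D**2 - 7*T (B(D, T) = D*D - 7*T = D**2 - 7*T)
(a(0, 3) - 2713) + B(46, 41) = ((53 + 3) - 2713) + (46**2 - 7*41) = (56 - 2713) + (2116 - 287) = -2657 + 1829 = -828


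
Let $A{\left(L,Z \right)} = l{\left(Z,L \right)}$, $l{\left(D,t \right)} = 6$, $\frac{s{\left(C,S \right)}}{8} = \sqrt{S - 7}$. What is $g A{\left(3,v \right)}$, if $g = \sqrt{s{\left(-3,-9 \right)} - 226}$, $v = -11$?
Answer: $6 \sqrt{-226 + 32 i} \approx 6.37 + 90.424 i$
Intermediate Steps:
$s{\left(C,S \right)} = 8 \sqrt{-7 + S}$ ($s{\left(C,S \right)} = 8 \sqrt{S - 7} = 8 \sqrt{-7 + S}$)
$A{\left(L,Z \right)} = 6$
$g = \sqrt{-226 + 32 i}$ ($g = \sqrt{8 \sqrt{-7 - 9} - 226} = \sqrt{8 \sqrt{-16} - 226} = \sqrt{8 \cdot 4 i - 226} = \sqrt{32 i - 226} = \sqrt{-226 + 32 i} \approx 1.0617 + 15.071 i$)
$g A{\left(3,v \right)} = \sqrt{-226 + 32 i} 6 = 6 \sqrt{-226 + 32 i}$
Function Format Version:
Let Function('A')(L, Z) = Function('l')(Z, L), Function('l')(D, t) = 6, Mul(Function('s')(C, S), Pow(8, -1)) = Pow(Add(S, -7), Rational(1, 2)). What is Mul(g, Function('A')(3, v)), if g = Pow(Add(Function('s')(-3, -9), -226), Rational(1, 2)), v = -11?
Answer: Mul(6, Pow(Add(-226, Mul(32, I)), Rational(1, 2))) ≈ Add(6.3700, Mul(90.424, I))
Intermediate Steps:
Function('s')(C, S) = Mul(8, Pow(Add(-7, S), Rational(1, 2))) (Function('s')(C, S) = Mul(8, Pow(Add(S, -7), Rational(1, 2))) = Mul(8, Pow(Add(-7, S), Rational(1, 2))))
Function('A')(L, Z) = 6
g = Pow(Add(-226, Mul(32, I)), Rational(1, 2)) (g = Pow(Add(Mul(8, Pow(Add(-7, -9), Rational(1, 2))), -226), Rational(1, 2)) = Pow(Add(Mul(8, Pow(-16, Rational(1, 2))), -226), Rational(1, 2)) = Pow(Add(Mul(8, Mul(4, I)), -226), Rational(1, 2)) = Pow(Add(Mul(32, I), -226), Rational(1, 2)) = Pow(Add(-226, Mul(32, I)), Rational(1, 2)) ≈ Add(1.0617, Mul(15.071, I)))
Mul(g, Function('A')(3, v)) = Mul(Pow(Add(-226, Mul(32, I)), Rational(1, 2)), 6) = Mul(6, Pow(Add(-226, Mul(32, I)), Rational(1, 2)))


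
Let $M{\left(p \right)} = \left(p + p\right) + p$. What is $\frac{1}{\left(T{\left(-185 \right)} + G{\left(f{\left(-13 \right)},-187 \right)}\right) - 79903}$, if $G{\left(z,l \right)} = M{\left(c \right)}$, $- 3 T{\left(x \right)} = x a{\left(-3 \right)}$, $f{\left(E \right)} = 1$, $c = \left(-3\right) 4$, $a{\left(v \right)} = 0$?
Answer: $- \frac{1}{79939} \approx -1.251 \cdot 10^{-5}$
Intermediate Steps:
$c = -12$
$M{\left(p \right)} = 3 p$ ($M{\left(p \right)} = 2 p + p = 3 p$)
$T{\left(x \right)} = 0$ ($T{\left(x \right)} = - \frac{x 0}{3} = \left(- \frac{1}{3}\right) 0 = 0$)
$G{\left(z,l \right)} = -36$ ($G{\left(z,l \right)} = 3 \left(-12\right) = -36$)
$\frac{1}{\left(T{\left(-185 \right)} + G{\left(f{\left(-13 \right)},-187 \right)}\right) - 79903} = \frac{1}{\left(0 - 36\right) - 79903} = \frac{1}{-36 - 79903} = \frac{1}{-79939} = - \frac{1}{79939}$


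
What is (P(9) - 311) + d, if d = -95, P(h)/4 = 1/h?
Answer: -3650/9 ≈ -405.56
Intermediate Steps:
P(h) = 4/h
(P(9) - 311) + d = (4/9 - 311) - 95 = -2795/9 - 95 = -3650/9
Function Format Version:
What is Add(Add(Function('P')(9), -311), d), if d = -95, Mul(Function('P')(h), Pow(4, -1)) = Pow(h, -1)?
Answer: Rational(-3650, 9) ≈ -405.56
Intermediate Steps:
Function('P')(h) = Mul(4, Pow(h, -1))
Add(Add(Function('P')(9), -311), d) = Add(Add(Mul(4, Pow(9, -1)), -311), -95) = Add(Add(Mul(4, Rational(1, 9)), -311), -95) = Add(Add(Rational(4, 9), -311), -95) = Add(Rational(-2795, 9), -95) = Rational(-3650, 9)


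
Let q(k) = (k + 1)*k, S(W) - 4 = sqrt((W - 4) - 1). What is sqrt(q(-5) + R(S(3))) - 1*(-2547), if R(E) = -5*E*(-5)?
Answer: 2547 + sqrt(120 + 25*I*sqrt(2)) ≈ 2558.1 + 1.5969*I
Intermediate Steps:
S(W) = 4 + sqrt(-5 + W) (S(W) = 4 + sqrt((W - 4) - 1) = 4 + sqrt((-4 + W) - 1) = 4 + sqrt(-5 + W))
q(k) = k*(1 + k) (q(k) = (1 + k)*k = k*(1 + k))
R(E) = 25*E
sqrt(q(-5) + R(S(3))) - 1*(-2547) = sqrt(-5*(1 - 5) + 25*(4 + sqrt(-5 + 3))) - 1*(-2547) = sqrt(-5*(-4) + 25*(4 + sqrt(-2))) + 2547 = sqrt(20 + 25*(4 + I*sqrt(2))) + 2547 = sqrt(20 + (100 + 25*I*sqrt(2))) + 2547 = sqrt(120 + 25*I*sqrt(2)) + 2547 = 2547 + sqrt(120 + 25*I*sqrt(2))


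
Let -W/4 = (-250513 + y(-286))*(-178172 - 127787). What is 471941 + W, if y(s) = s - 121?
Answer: -307084457179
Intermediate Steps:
y(s) = -121 + s
W = -307084929120 (W = -4*(-250513 + (-121 - 286))*(-178172 - 127787) = -4*(-250513 - 407)*(-305959) = -(-1003680)*(-305959) = -4*76771232280 = -307084929120)
471941 + W = 471941 - 307084929120 = -307084457179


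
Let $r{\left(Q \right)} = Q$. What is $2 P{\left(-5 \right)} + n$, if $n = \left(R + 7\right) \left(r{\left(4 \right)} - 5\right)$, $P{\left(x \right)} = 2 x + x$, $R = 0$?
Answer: $-37$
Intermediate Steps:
$P{\left(x \right)} = 3 x$
$n = -7$ ($n = \left(0 + 7\right) \left(4 - 5\right) = 7 \left(-1\right) = -7$)
$2 P{\left(-5 \right)} + n = 2 \cdot 3 \left(-5\right) - 7 = 2 \left(-15\right) - 7 = -30 - 7 = -37$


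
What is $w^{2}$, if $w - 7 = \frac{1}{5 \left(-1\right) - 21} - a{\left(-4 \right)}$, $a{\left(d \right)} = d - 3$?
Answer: $\frac{131769}{676} \approx 194.92$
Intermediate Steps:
$a{\left(d \right)} = -3 + d$
$w = \frac{363}{26}$ ($w = 7 + \left(\frac{1}{5 \left(-1\right) - 21} - \left(-3 - 4\right)\right) = 7 + \left(\frac{1}{-5 - 21} - -7\right) = 7 + \left(\frac{1}{-26} + 7\right) = 7 + \left(- \frac{1}{26} + 7\right) = 7 + \frac{181}{26} = \frac{363}{26} \approx 13.962$)
$w^{2} = \left(\frac{363}{26}\right)^{2} = \frac{131769}{676}$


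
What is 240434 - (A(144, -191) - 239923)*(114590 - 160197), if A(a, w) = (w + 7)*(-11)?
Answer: -10849619259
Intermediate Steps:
A(a, w) = -77 - 11*w (A(a, w) = (7 + w)*(-11) = -77 - 11*w)
240434 - (A(144, -191) - 239923)*(114590 - 160197) = 240434 - ((-77 - 11*(-191)) - 239923)*(114590 - 160197) = 240434 - ((-77 + 2101) - 239923)*(-45607) = 240434 - (2024 - 239923)*(-45607) = 240434 - (-237899)*(-45607) = 240434 - 1*10849859693 = 240434 - 10849859693 = -10849619259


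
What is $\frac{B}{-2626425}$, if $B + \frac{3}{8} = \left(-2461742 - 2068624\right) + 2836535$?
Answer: $\frac{13550651}{21011400} \approx 0.64492$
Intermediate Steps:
$B = - \frac{13550651}{8}$ ($B = - \frac{3}{8} + \left(\left(-2461742 - 2068624\right) + 2836535\right) = - \frac{3}{8} + \left(-4530366 + 2836535\right) = - \frac{3}{8} - 1693831 = - \frac{13550651}{8} \approx -1.6938 \cdot 10^{6}$)
$\frac{B}{-2626425} = - \frac{13550651}{8 \left(-2626425\right)} = \left(- \frac{13550651}{8}\right) \left(- \frac{1}{2626425}\right) = \frac{13550651}{21011400}$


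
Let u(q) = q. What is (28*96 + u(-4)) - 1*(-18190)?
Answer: 20874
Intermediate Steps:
(28*96 + u(-4)) - 1*(-18190) = (28*96 - 4) - 1*(-18190) = (2688 - 4) + 18190 = 2684 + 18190 = 20874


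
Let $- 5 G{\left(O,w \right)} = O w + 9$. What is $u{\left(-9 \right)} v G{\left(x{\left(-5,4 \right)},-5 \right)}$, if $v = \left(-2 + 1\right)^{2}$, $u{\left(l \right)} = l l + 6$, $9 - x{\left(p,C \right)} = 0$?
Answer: $\frac{3132}{5} \approx 626.4$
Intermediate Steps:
$x{\left(p,C \right)} = 9$ ($x{\left(p,C \right)} = 9 - 0 = 9 + 0 = 9$)
$u{\left(l \right)} = 6 + l^{2}$ ($u{\left(l \right)} = l^{2} + 6 = 6 + l^{2}$)
$G{\left(O,w \right)} = - \frac{9}{5} - \frac{O w}{5}$ ($G{\left(O,w \right)} = - \frac{O w + 9}{5} = - \frac{9 + O w}{5} = - \frac{9}{5} - \frac{O w}{5}$)
$v = 1$ ($v = \left(-1\right)^{2} = 1$)
$u{\left(-9 \right)} v G{\left(x{\left(-5,4 \right)},-5 \right)} = \left(6 + \left(-9\right)^{2}\right) 1 \left(- \frac{9}{5} - \frac{9}{5} \left(-5\right)\right) = \left(6 + 81\right) 1 \left(- \frac{9}{5} + 9\right) = 87 \cdot 1 \cdot \frac{36}{5} = 87 \cdot \frac{36}{5} = \frac{3132}{5}$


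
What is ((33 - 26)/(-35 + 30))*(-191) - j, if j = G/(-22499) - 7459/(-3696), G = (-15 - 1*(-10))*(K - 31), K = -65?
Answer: 110349748643/415781520 ≈ 265.40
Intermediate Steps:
G = 480 (G = (-15 - 1*(-10))*(-65 - 31) = (-15 + 10)*(-96) = -5*(-96) = 480)
j = 166045961/83156304 (j = 480/(-22499) - 7459/(-3696) = 480*(-1/22499) - 7459*(-1/3696) = -480/22499 + 7459/3696 = 166045961/83156304 ≈ 1.9968)
((33 - 26)/(-35 + 30))*(-191) - j = ((33 - 26)/(-35 + 30))*(-191) - 1*166045961/83156304 = (7/(-5))*(-191) - 166045961/83156304 = (7*(-⅕))*(-191) - 166045961/83156304 = -7/5*(-191) - 166045961/83156304 = 1337/5 - 166045961/83156304 = 110349748643/415781520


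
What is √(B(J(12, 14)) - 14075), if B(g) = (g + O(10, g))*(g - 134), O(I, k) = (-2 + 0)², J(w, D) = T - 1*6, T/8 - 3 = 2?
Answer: 5*I*√715 ≈ 133.7*I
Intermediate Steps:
T = 40 (T = 24 + 8*2 = 24 + 16 = 40)
J(w, D) = 34 (J(w, D) = 40 - 1*6 = 40 - 6 = 34)
O(I, k) = 4 (O(I, k) = (-2)² = 4)
B(g) = (-134 + g)*(4 + g) (B(g) = (g + 4)*(g - 134) = (4 + g)*(-134 + g) = (-134 + g)*(4 + g))
√(B(J(12, 14)) - 14075) = √((-536 + 34² - 130*34) - 14075) = √((-536 + 1156 - 4420) - 14075) = √(-3800 - 14075) = √(-17875) = 5*I*√715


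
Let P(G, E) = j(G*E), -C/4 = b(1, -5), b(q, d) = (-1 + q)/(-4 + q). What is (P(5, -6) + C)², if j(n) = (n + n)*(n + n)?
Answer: 12960000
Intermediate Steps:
b(q, d) = (-1 + q)/(-4 + q)
C = 0 (C = -4*(-1 + 1)/(-4 + 1) = -4*0/(-3) = -(-4)*0/3 = -4*0 = 0)
j(n) = 4*n² (j(n) = (2*n)*(2*n) = 4*n²)
P(G, E) = 4*E²*G² (P(G, E) = 4*(G*E)² = 4*(E*G)² = 4*(E²*G²) = 4*E²*G²)
(P(5, -6) + C)² = (4*(-6)²*5² + 0)² = (4*36*25 + 0)² = (3600 + 0)² = 3600² = 12960000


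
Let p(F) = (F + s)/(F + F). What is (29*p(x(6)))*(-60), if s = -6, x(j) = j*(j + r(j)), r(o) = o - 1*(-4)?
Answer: -6525/8 ≈ -815.63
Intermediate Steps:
r(o) = 4 + o (r(o) = o + 4 = 4 + o)
x(j) = j*(4 + 2*j) (x(j) = j*(j + (4 + j)) = j*(4 + 2*j))
p(F) = (-6 + F)/(2*F) (p(F) = (F - 6)/(F + F) = (-6 + F)/((2*F)) = (-6 + F)*(1/(2*F)) = (-6 + F)/(2*F))
(29*p(x(6)))*(-60) = (29*((-6 + 2*6*(2 + 6))/(2*((2*6*(2 + 6))))))*(-60) = (29*((-6 + 2*6*8)/(2*((2*6*8)))))*(-60) = (29*((½)*(-6 + 96)/96))*(-60) = (29*((½)*(1/96)*90))*(-60) = (29*(15/32))*(-60) = (435/32)*(-60) = -6525/8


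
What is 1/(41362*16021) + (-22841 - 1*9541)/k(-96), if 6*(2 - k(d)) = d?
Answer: -1192126422997/662660602 ≈ -1799.0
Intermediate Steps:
k(d) = 2 - d/6
1/(41362*16021) + (-22841 - 1*9541)/k(-96) = 1/(41362*16021) + (-22841 - 1*9541)/(2 - ⅙*(-96)) = (1/41362)*(1/16021) + (-22841 - 9541)/(2 + 16) = 1/662660602 - 32382/18 = 1/662660602 - 32382*1/18 = 1/662660602 - 1799 = -1192126422997/662660602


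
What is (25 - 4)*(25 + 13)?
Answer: 798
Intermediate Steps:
(25 - 4)*(25 + 13) = 21*38 = 798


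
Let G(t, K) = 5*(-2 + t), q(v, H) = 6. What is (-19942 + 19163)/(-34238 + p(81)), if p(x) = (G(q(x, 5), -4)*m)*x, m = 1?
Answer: 779/32618 ≈ 0.023883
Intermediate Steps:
G(t, K) = -10 + 5*t
p(x) = 20*x (p(x) = ((-10 + 5*6)*1)*x = ((-10 + 30)*1)*x = (20*1)*x = 20*x)
(-19942 + 19163)/(-34238 + p(81)) = (-19942 + 19163)/(-34238 + 20*81) = -779/(-34238 + 1620) = -779/(-32618) = -779*(-1/32618) = 779/32618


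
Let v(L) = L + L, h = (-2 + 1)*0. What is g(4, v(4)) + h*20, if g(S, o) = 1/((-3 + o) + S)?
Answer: ⅑ ≈ 0.11111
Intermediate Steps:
h = 0 (h = -1*0 = 0)
v(L) = 2*L
g(S, o) = 1/(-3 + S + o)
g(4, v(4)) + h*20 = 1/(-3 + 4 + 2*4) + 0*20 = 1/(-3 + 4 + 8) + 0 = 1/9 + 0 = ⅑ + 0 = ⅑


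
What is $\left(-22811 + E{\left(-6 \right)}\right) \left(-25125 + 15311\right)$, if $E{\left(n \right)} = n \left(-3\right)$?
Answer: $223690502$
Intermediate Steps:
$E{\left(n \right)} = - 3 n$
$\left(-22811 + E{\left(-6 \right)}\right) \left(-25125 + 15311\right) = \left(-22811 - -18\right) \left(-25125 + 15311\right) = \left(-22811 + 18\right) \left(-9814\right) = \left(-22793\right) \left(-9814\right) = 223690502$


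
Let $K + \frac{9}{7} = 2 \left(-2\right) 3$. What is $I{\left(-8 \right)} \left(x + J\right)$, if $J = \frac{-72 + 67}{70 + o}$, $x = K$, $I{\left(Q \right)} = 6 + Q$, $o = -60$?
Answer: $\frac{193}{7} \approx 27.571$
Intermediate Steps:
$K = - \frac{93}{7}$ ($K = - \frac{9}{7} + 2 \left(-2\right) 3 = - \frac{9}{7} - 12 = - \frac{93}{7} \approx -13.286$)
$x = - \frac{93}{7} \approx -13.286$
$J = - \frac{1}{2}$ ($J = \frac{-72 + 67}{70 - 60} = - \frac{5}{10} = \left(-5\right) \frac{1}{10} = - \frac{1}{2} \approx -0.5$)
$I{\left(-8 \right)} \left(x + J\right) = \left(6 - 8\right) \left(- \frac{93}{7} - \frac{1}{2}\right) = \left(-2\right) \left(- \frac{193}{14}\right) = \frac{193}{7}$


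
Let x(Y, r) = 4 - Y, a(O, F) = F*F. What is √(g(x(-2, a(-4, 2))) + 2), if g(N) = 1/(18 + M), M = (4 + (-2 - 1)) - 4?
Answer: √465/15 ≈ 1.4376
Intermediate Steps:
M = -3 (M = (4 - 3) - 4 = 1 - 4 = -3)
a(O, F) = F²
g(N) = 1/15 (g(N) = 1/(18 - 3) = 1/15)
√(g(x(-2, a(-4, 2))) + 2) = √(1/15 + 2) = √(31/15) = √465/15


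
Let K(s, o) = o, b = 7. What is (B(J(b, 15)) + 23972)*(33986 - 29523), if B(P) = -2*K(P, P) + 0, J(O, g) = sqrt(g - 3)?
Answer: 106987036 - 17852*sqrt(3) ≈ 1.0696e+8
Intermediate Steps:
J(O, g) = sqrt(-3 + g)
B(P) = -2*P (B(P) = -2*P + 0 = -2*P)
(B(J(b, 15)) + 23972)*(33986 - 29523) = (-2*sqrt(-3 + 15) + 23972)*(33986 - 29523) = (-4*sqrt(3) + 23972)*4463 = (23972 - 4*sqrt(3))*4463 = 106987036 - 17852*sqrt(3)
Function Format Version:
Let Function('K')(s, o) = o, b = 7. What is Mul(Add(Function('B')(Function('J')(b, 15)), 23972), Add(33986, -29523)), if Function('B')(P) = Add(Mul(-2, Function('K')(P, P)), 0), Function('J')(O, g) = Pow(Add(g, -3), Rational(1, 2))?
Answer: Add(106987036, Mul(-17852, Pow(3, Rational(1, 2)))) ≈ 1.0696e+8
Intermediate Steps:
Function('J')(O, g) = Pow(Add(-3, g), Rational(1, 2))
Function('B')(P) = Mul(-2, P) (Function('B')(P) = Add(Mul(-2, P), 0) = Mul(-2, P))
Mul(Add(Function('B')(Function('J')(b, 15)), 23972), Add(33986, -29523)) = Mul(Add(Mul(-2, Pow(Add(-3, 15), Rational(1, 2))), 23972), Add(33986, -29523)) = Mul(Add(Mul(-2, Pow(12, Rational(1, 2))), 23972), 4463) = Mul(Add(Mul(-2, Mul(2, Pow(3, Rational(1, 2)))), 23972), 4463) = Mul(Add(Mul(-4, Pow(3, Rational(1, 2))), 23972), 4463) = Mul(Add(23972, Mul(-4, Pow(3, Rational(1, 2)))), 4463) = Add(106987036, Mul(-17852, Pow(3, Rational(1, 2))))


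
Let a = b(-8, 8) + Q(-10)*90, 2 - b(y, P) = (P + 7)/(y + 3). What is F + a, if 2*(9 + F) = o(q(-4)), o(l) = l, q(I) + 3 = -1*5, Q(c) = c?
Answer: -908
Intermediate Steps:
q(I) = -8 (q(I) = -3 - 1*5 = -3 - 5 = -8)
b(y, P) = 2 - (7 + P)/(3 + y) (b(y, P) = 2 - (P + 7)/(y + 3) = 2 - (7 + P)/(3 + y))
a = -895 (a = (-1 - 1*8 + 2*(-8))/(3 - 8) - 10*90 = (-1 - 8 - 16)/(-5) - 900 = -1/5*(-25) - 900 = 5 - 900 = -895)
F = -13 (F = -9 + (1/2)*(-8) = -9 - 4 = -13)
F + a = -13 - 895 = -908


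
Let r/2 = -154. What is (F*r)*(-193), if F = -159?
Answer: -9451596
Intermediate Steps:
r = -308 (r = 2*(-154) = -308)
(F*r)*(-193) = -159*(-308)*(-193) = 48972*(-193) = -9451596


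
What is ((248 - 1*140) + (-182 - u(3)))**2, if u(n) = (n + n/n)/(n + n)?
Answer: 50176/9 ≈ 5575.1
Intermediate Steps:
u(n) = (1 + n)/(2*n) (u(n) = (n + 1)/((2*n)) = (1 + n)*(1/(2*n)) = (1 + n)/(2*n))
((248 - 1*140) + (-182 - u(3)))**2 = ((248 - 1*140) + (-182 - (1 + 3)/(2*3)))**2 = ((248 - 140) + (-182 - 4/(2*3)))**2 = (108 + (-182 - 1*2/3))**2 = (108 + (-182 - 2/3))**2 = (108 - 548/3)**2 = (-224/3)**2 = 50176/9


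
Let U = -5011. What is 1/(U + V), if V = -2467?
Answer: -1/7478 ≈ -0.00013373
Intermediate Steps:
1/(U + V) = 1/(-5011 - 2467) = 1/(-7478) = -1/7478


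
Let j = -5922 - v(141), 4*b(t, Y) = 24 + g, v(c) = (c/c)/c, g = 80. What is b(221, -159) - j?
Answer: 838669/141 ≈ 5948.0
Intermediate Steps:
v(c) = 1/c
b(t, Y) = 26 (b(t, Y) = (24 + 80)/4 = (¼)*104 = 26)
j = -835003/141 (j = -5922 - 1/141 = -835003/141 ≈ -5922.0)
b(221, -159) - j = 26 - 1*(-835003/141) = 26 + 835003/141 = 838669/141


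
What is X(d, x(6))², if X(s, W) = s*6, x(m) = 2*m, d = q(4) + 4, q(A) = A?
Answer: 2304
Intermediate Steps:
d = 8 (d = 4 + 4 = 8)
X(s, W) = 6*s
X(d, x(6))² = (6*8)² = 48² = 2304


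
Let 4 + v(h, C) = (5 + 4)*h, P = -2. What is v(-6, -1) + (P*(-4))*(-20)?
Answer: -218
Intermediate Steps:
v(h, C) = -4 + 9*h (v(h, C) = -4 + (5 + 4)*h = -4 + 9*h)
v(-6, -1) + (P*(-4))*(-20) = (-4 + 9*(-6)) - 2*(-4)*(-20) = (-4 - 54) + 8*(-20) = -58 - 160 = -218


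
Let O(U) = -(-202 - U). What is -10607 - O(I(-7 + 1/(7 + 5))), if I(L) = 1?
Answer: -10810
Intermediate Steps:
O(U) = 202 + U
-10607 - O(I(-7 + 1/(7 + 5))) = -10607 - (202 + 1) = -10607 - 1*203 = -10607 - 203 = -10810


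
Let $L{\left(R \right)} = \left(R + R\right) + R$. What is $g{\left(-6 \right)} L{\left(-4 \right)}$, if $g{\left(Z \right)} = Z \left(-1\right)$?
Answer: $-72$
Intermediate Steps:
$g{\left(Z \right)} = - Z$
$L{\left(R \right)} = 3 R$ ($L{\left(R \right)} = 2 R + R = 3 R$)
$g{\left(-6 \right)} L{\left(-4 \right)} = \left(-1\right) \left(-6\right) 3 \left(-4\right) = 6 \left(-12\right) = -72$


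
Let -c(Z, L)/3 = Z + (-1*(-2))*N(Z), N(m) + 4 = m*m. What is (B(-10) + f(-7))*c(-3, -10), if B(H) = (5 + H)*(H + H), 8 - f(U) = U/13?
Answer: -29631/13 ≈ -2279.3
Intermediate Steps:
N(m) = -4 + m² (N(m) = -4 + m*m = -4 + m²)
f(U) = 8 - U/13
B(H) = 2*H*(5 + H) (B(H) = (5 + H)*(2*H) = 2*H*(5 + H))
c(Z, L) = 24 - 6*Z² - 3*Z (c(Z, L) = -3*(Z + (-1*(-2))*(-4 + Z²)) = -3*(Z + 2*(-4 + Z²)) = -3*(Z + (-8 + 2*Z²)) = -3*(-8 + Z + 2*Z²) = 24 - 6*Z² - 3*Z)
(B(-10) + f(-7))*c(-3, -10) = (2*(-10)*(5 - 10) + (8 - 1/13*(-7)))*(24 - 6*(-3)² - 3*(-3)) = (2*(-10)*(-5) + (8 + 7/13))*(24 - 6*9 + 9) = (100 + 111/13)*(24 - 54 + 9) = (1411/13)*(-21) = -29631/13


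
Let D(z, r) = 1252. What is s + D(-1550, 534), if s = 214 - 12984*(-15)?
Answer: 196226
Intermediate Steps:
s = 194974 (s = 214 - 1082*(-180) = 214 + 194760 = 194974)
s + D(-1550, 534) = 194974 + 1252 = 196226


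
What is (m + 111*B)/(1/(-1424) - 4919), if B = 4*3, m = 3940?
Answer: -7507328/7004657 ≈ -1.0718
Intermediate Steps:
B = 12
(m + 111*B)/(1/(-1424) - 4919) = (3940 + 111*12)/(1/(-1424) - 4919) = (3940 + 1332)/(-1/1424 - 4919) = 5272/(-7004657/1424) = 5272*(-1424/7004657) = -7507328/7004657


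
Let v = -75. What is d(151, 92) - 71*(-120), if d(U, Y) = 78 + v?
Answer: 8523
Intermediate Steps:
d(U, Y) = 3 (d(U, Y) = 78 - 75 = 3)
d(151, 92) - 71*(-120) = 3 - 71*(-120) = 3 + 8520 = 8523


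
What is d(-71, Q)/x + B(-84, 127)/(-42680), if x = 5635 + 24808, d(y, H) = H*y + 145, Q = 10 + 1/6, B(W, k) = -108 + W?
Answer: -14080643/974480430 ≈ -0.014449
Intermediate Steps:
Q = 61/6 (Q = 10 + ⅙ = 61/6 ≈ 10.167)
d(y, H) = 145 + H*y
x = 30443
d(-71, Q)/x + B(-84, 127)/(-42680) = (145 + (61/6)*(-71))/30443 + (-108 - 84)/(-42680) = (145 - 4331/6)*(1/30443) - 192*(-1/42680) = -3461/6*1/30443 + 24/5335 = -3461/182658 + 24/5335 = -14080643/974480430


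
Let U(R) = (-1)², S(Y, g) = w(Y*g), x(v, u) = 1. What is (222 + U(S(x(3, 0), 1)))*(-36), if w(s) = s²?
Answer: -8028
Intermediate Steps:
S(Y, g) = Y²*g² (S(Y, g) = (Y*g)² = Y²*g²)
U(R) = 1
(222 + U(S(x(3, 0), 1)))*(-36) = (222 + 1)*(-36) = 223*(-36) = -8028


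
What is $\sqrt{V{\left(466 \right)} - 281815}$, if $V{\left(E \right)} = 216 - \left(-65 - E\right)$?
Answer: $2 i \sqrt{70267} \approx 530.16 i$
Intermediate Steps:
$V{\left(E \right)} = 281 + E$ ($V{\left(E \right)} = 216 + \left(65 + E\right) = 281 + E$)
$\sqrt{V{\left(466 \right)} - 281815} = \sqrt{\left(281 + 466\right) - 281815} = \sqrt{747 - 281815} = \sqrt{-281068} = 2 i \sqrt{70267}$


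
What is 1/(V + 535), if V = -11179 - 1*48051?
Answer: -1/58695 ≈ -1.7037e-5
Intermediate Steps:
V = -59230 (V = -11179 - 48051 = -59230)
1/(V + 535) = 1/(-59230 + 535) = 1/(-58695) = -1/58695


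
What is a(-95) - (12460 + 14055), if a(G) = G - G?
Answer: -26515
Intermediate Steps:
a(G) = 0
a(-95) - (12460 + 14055) = 0 - (12460 + 14055) = 0 - 1*26515 = 0 - 26515 = -26515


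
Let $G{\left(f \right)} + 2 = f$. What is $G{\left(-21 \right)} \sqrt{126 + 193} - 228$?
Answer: $-228 - 23 \sqrt{319} \approx -638.79$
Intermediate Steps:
$G{\left(f \right)} = -2 + f$
$G{\left(-21 \right)} \sqrt{126 + 193} - 228 = \left(-2 - 21\right) \sqrt{126 + 193} - 228 = - 23 \sqrt{319} - 228 = -228 - 23 \sqrt{319}$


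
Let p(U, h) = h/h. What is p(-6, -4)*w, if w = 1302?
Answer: 1302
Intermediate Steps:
p(U, h) = 1
p(-6, -4)*w = 1*1302 = 1302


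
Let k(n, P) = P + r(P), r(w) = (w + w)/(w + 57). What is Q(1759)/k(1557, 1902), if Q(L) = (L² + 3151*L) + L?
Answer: 5640907197/1243274 ≈ 4537.1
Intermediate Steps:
r(w) = 2*w/(57 + w) (r(w) = (2*w)/(57 + w) = 2*w/(57 + w))
Q(L) = L² + 3152*L
k(n, P) = P + 2*P/(57 + P)
Q(1759)/k(1557, 1902) = (1759*(3152 + 1759))/((1902*(59 + 1902)/(57 + 1902))) = (1759*4911)/((1902*1961/1959)) = 8638449/((1902*(1/1959)*1961)) = 8638449/(1243274/653) = 8638449*(653/1243274) = 5640907197/1243274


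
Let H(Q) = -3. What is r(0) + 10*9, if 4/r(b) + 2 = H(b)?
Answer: 446/5 ≈ 89.200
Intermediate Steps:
r(b) = -⅘ (r(b) = 4/(-2 - 3) = 4/(-5) = 4*(-⅕) = -⅘)
r(0) + 10*9 = -⅘ + 10*9 = -⅘ + 90 = 446/5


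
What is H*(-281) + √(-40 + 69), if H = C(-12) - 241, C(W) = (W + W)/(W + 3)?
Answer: 200915/3 + √29 ≈ 66977.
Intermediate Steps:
C(W) = 2*W/(3 + W) (C(W) = (2*W)/(3 + W) = 2*W/(3 + W))
H = -715/3 (H = 2*(-12)/(3 - 12) - 241 = 2*(-12)/(-9) - 241 = 2*(-12)*(-⅑) - 241 = 8/3 - 241 = -715/3 ≈ -238.33)
H*(-281) + √(-40 + 69) = -715/3*(-281) + √(-40 + 69) = 200915/3 + √29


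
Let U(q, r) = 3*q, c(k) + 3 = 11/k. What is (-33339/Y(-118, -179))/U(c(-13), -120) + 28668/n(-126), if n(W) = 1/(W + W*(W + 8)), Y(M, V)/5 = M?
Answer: 12467397707531/29500 ≈ 4.2262e+8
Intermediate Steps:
c(k) = -3 + 11/k
Y(M, V) = 5*M
n(W) = 1/(W + W*(8 + W))
(-33339/Y(-118, -179))/U(c(-13), -120) + 28668/n(-126) = (-33339/(5*(-118)))/((3*(-3 + 11/(-13)))) + 28668/((1/((-126)*(9 - 126)))) = (-33339/(-590))/((3*(-3 + 11*(-1/13)))) + 28668/((-1/126/(-117))) = (-33339*(-1/590))/((3*(-3 - 11/13))) + 28668/((-1/126*(-1/117))) = 33339/(590*((3*(-50/13)))) + 28668/(1/14742) = 33339/(590*(-150/13)) + 28668*14742 = (33339/590)*(-13/150) + 422623656 = -144469/29500 + 422623656 = 12467397707531/29500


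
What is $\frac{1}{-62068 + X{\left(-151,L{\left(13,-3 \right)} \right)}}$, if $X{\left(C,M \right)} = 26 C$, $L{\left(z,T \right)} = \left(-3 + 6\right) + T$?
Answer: $- \frac{1}{65994} \approx -1.5153 \cdot 10^{-5}$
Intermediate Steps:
$L{\left(z,T \right)} = 3 + T$
$\frac{1}{-62068 + X{\left(-151,L{\left(13,-3 \right)} \right)}} = \frac{1}{-62068 + 26 \left(-151\right)} = \frac{1}{-62068 - 3926} = \frac{1}{-65994} = - \frac{1}{65994}$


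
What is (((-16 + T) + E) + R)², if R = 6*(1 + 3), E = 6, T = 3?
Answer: 289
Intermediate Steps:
R = 24 (R = 6*4 = 24)
(((-16 + T) + E) + R)² = (((-16 + 3) + 6) + 24)² = ((-13 + 6) + 24)² = (-7 + 24)² = 17² = 289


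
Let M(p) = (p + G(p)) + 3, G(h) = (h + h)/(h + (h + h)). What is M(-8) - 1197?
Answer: -3604/3 ≈ -1201.3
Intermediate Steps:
G(h) = ⅔ (G(h) = (2*h)/(h + 2*h) = (2*h)/((3*h)) = (2*h)*(1/(3*h)) = ⅔)
M(p) = 11/3 + p (M(p) = (p + ⅔) + 3 = (⅔ + p) + 3 = 11/3 + p)
M(-8) - 1197 = (11/3 - 8) - 1197 = -13/3 - 1197 = -3604/3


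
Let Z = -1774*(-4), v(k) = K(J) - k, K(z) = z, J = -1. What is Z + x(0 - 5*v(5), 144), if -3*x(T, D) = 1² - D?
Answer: 21431/3 ≈ 7143.7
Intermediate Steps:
v(k) = -1 - k
Z = 7096
x(T, D) = -⅓ + D/3 (x(T, D) = -(1² - D)/3 = -(1 - D)/3 = -⅓ + D/3)
Z + x(0 - 5*v(5), 144) = 7096 + (-⅓ + (⅓)*144) = 7096 + (-⅓ + 48) = 7096 + 143/3 = 21431/3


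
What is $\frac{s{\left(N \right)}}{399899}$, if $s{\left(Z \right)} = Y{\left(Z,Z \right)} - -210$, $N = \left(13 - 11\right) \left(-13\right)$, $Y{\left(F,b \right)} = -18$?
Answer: $\frac{192}{399899} \approx 0.00048012$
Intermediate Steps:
$N = -26$ ($N = 2 \left(-13\right) = -26$)
$s{\left(Z \right)} = 192$ ($s{\left(Z \right)} = -18 - -210 = -18 + 210 = 192$)
$\frac{s{\left(N \right)}}{399899} = \frac{192}{399899}$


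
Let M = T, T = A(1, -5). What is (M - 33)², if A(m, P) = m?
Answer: 1024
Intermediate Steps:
T = 1
M = 1
(M - 33)² = (1 - 33)² = (-32)² = 1024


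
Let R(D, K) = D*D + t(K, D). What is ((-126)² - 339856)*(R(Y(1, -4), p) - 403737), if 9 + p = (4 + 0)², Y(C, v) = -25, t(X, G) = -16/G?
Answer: 653000092064/5 ≈ 1.3060e+11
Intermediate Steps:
p = 7 (p = -9 + (4 + 0)² = -9 + 4² = -9 + 16 = 7)
R(D, K) = D² - 16/D (R(D, K) = D*D - 16/D = D² - 16/D)
((-126)² - 339856)*(R(Y(1, -4), p) - 403737) = ((-126)² - 339856)*((-16 + (-25)³)/(-25) - 403737) = (15876 - 339856)*(-(-16 - 15625)/25 - 403737) = -323980*(-1/25*(-15641) - 403737) = -323980*(15641/25 - 403737) = -323980*(-10077784/25) = 653000092064/5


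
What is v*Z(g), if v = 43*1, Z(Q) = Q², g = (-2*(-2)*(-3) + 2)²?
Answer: 430000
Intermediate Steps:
g = 100 (g = (4*(-3) + 2)² = (-12 + 2)² = (-10)² = 100)
v = 43
v*Z(g) = 43*100² = 43*10000 = 430000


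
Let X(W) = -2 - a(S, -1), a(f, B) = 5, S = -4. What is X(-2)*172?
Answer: -1204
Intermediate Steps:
X(W) = -7 (X(W) = -2 - 1*5 = -2 - 5 = -7)
X(-2)*172 = -7*172 = -1204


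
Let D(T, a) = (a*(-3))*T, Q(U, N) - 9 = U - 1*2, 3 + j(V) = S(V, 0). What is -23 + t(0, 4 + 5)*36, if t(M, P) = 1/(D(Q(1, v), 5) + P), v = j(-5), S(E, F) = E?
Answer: -863/37 ≈ -23.324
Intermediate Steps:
j(V) = -3 + V
v = -8 (v = -3 - 5 = -8)
Q(U, N) = 7 + U (Q(U, N) = 9 + (U - 1*2) = 9 + (U - 2) = 9 + (-2 + U) = 7 + U)
D(T, a) = -3*T*a (D(T, a) = (-3*a)*T = -3*T*a)
t(M, P) = 1/(-120 + P) (t(M, P) = 1/(-3*(7 + 1)*5 + P) = 1/(-3*8*5 + P) = 1/(-120 + P))
-23 + t(0, 4 + 5)*36 = -23 + 36/(-120 + (4 + 5)) = -23 + 36/(-120 + 9) = -23 + 36/(-111) = -23 - 1/111*36 = -23 - 12/37 = -863/37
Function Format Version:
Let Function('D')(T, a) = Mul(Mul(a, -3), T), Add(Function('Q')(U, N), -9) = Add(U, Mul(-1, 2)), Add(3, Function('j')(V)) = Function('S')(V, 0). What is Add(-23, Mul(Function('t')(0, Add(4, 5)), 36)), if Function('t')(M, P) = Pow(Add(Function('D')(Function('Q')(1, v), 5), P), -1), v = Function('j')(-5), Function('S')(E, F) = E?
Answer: Rational(-863, 37) ≈ -23.324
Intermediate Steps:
Function('j')(V) = Add(-3, V)
v = -8 (v = Add(-3, -5) = -8)
Function('Q')(U, N) = Add(7, U) (Function('Q')(U, N) = Add(9, Add(U, Mul(-1, 2))) = Add(9, Add(U, -2)) = Add(9, Add(-2, U)) = Add(7, U))
Function('D')(T, a) = Mul(-3, T, a) (Function('D')(T, a) = Mul(Mul(-3, a), T) = Mul(-3, T, a))
Function('t')(M, P) = Pow(Add(-120, P), -1) (Function('t')(M, P) = Pow(Add(Mul(-3, Add(7, 1), 5), P), -1) = Pow(Add(Mul(-3, 8, 5), P), -1) = Pow(Add(-120, P), -1))
Add(-23, Mul(Function('t')(0, Add(4, 5)), 36)) = Add(-23, Mul(Pow(Add(-120, Add(4, 5)), -1), 36)) = Add(-23, Mul(Pow(Add(-120, 9), -1), 36)) = Add(-23, Mul(Pow(-111, -1), 36)) = Add(-23, Mul(Rational(-1, 111), 36)) = Add(-23, Rational(-12, 37)) = Rational(-863, 37)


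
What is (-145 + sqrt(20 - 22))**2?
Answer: (145 - I*sqrt(2))**2 ≈ 21023.0 - 410.1*I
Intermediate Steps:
(-145 + sqrt(20 - 22))**2 = (-145 + sqrt(-2))**2 = (-145 + I*sqrt(2))**2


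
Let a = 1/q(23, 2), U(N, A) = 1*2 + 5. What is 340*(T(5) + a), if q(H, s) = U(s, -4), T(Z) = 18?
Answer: 43180/7 ≈ 6168.6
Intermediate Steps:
U(N, A) = 7 (U(N, A) = 2 + 5 = 7)
q(H, s) = 7
a = 1/7 ≈ 0.14286
340*(T(5) + a) = 340*(18 + 1/7) = 340*(127/7) = 43180/7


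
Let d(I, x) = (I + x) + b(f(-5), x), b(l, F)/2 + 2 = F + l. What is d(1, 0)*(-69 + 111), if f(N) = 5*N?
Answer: -2226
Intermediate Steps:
b(l, F) = -4 + 2*F + 2*l (b(l, F) = -4 + 2*(F + l) = -4 + (2*F + 2*l) = -4 + 2*F + 2*l)
d(I, x) = -54 + I + 3*x (d(I, x) = (I + x) + (-4 + 2*x + 2*(5*(-5))) = (I + x) + (-4 + 2*x + 2*(-25)) = (I + x) + (-4 + 2*x - 50) = (I + x) + (-54 + 2*x) = -54 + I + 3*x)
d(1, 0)*(-69 + 111) = (-54 + 1 + 3*0)*(-69 + 111) = (-54 + 1 + 0)*42 = -53*42 = -2226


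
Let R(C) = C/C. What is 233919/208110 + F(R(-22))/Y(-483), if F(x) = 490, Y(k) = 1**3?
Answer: 4867039/9910 ≈ 491.12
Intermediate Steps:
R(C) = 1
Y(k) = 1
233919/208110 + F(R(-22))/Y(-483) = 233919/208110 + 490/1 = 233919*(1/208110) + 490*1 = 11139/9910 + 490 = 4867039/9910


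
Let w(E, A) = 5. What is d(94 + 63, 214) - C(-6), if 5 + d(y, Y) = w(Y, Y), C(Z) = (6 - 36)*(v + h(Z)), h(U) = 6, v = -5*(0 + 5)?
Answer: -570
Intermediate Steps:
v = -25 (v = -5*5 = -25)
C(Z) = 570 (C(Z) = (6 - 36)*(-25 + 6) = -30*(-19) = 570)
d(y, Y) = 0 (d(y, Y) = -5 + 5 = 0)
d(94 + 63, 214) - C(-6) = 0 - 1*570 = 0 - 570 = -570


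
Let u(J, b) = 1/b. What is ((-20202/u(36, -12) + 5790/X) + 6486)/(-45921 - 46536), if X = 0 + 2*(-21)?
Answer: -1741405/647199 ≈ -2.6907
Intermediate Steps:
X = -42 (X = 0 - 42 = -42)
((-20202/u(36, -12) + 5790/X) + 6486)/(-45921 - 46536) = ((-20202/(1/(-12)) + 5790/(-42)) + 6486)/(-45921 - 46536) = ((-20202/(-1/12) + 5790*(-1/42)) + 6486)/(-92457) = ((-20202*(-12) - 965/7) + 6486)*(-1/92457) = ((242424 - 965/7) + 6486)*(-1/92457) = (1696003/7 + 6486)*(-1/92457) = (1741405/7)*(-1/92457) = -1741405/647199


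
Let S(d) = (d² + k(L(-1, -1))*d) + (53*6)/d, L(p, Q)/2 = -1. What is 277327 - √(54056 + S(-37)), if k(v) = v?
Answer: 277327 - √75966365/37 ≈ 2.7709e+5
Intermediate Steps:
L(p, Q) = -2 (L(p, Q) = 2*(-1) = -2)
S(d) = d² - 2*d + 318/d (S(d) = (d² - 2*d) + (53*6)/d = (d² - 2*d) + 318/d = d² - 2*d + 318/d)
277327 - √(54056 + S(-37)) = 277327 - √(54056 + (318 + (-37)²*(-2 - 37))/(-37)) = 277327 - √(54056 - (318 + 1369*(-39))/37) = 277327 - √(54056 - (318 - 53391)/37) = 277327 - √(54056 - 1/37*(-53073)) = 277327 - √(54056 + 53073/37) = 277327 - √(2053145/37) = 277327 - √75966365/37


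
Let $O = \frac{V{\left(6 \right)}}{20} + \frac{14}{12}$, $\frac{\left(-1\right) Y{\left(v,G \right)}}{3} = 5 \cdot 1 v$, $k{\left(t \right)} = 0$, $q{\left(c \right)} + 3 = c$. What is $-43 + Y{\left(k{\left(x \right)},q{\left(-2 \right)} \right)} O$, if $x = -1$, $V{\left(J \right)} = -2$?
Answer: $-43$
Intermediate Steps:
$q{\left(c \right)} = -3 + c$
$Y{\left(v,G \right)} = - 15 v$ ($Y{\left(v,G \right)} = - 3 \cdot 5 \cdot 1 v = - 3 \cdot 5 v = - 15 v$)
$O = \frac{16}{15}$ ($O = - \frac{2}{20} + \frac{14}{12} = \left(-2\right) \frac{1}{20} + 14 \cdot \frac{1}{12} = - \frac{1}{10} + \frac{7}{6} = \frac{16}{15} \approx 1.0667$)
$-43 + Y{\left(k{\left(x \right)},q{\left(-2 \right)} \right)} O = -43 + \left(-15\right) 0 \cdot \frac{16}{15} = -43 + 0 \cdot \frac{16}{15} = -43 + 0 = -43$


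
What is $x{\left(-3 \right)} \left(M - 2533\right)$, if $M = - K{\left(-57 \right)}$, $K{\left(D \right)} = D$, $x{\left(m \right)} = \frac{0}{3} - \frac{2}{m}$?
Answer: $- \frac{4952}{3} \approx -1650.7$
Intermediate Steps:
$x{\left(m \right)} = - \frac{2}{m}$ ($x{\left(m \right)} = 0 \cdot \frac{1}{3} - \frac{2}{m} = 0 - \frac{2}{m} = - \frac{2}{m}$)
$M = 57$ ($M = \left(-1\right) \left(-57\right) = 57$)
$x{\left(-3 \right)} \left(M - 2533\right) = - \frac{2}{-3} \left(57 - 2533\right) = \left(-2\right) \left(- \frac{1}{3}\right) \left(57 - 2533\right) = \frac{2}{3} \left(-2476\right) = - \frac{4952}{3}$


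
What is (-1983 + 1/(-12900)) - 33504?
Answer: -457782301/12900 ≈ -35487.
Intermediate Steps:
(-1983 + 1/(-12900)) - 33504 = (-1983 - 1/12900) - 33504 = -25580701/12900 - 33504 = -457782301/12900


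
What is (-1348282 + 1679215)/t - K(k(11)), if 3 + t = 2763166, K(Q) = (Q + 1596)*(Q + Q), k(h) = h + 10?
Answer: -187657121049/2763163 ≈ -67914.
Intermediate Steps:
k(h) = 10 + h
K(Q) = 2*Q*(1596 + Q) (K(Q) = (1596 + Q)*(2*Q) = 2*Q*(1596 + Q))
t = 2763163 (t = -3 + 2763166 = 2763163)
(-1348282 + 1679215)/t - K(k(11)) = (-1348282 + 1679215)/2763163 - 2*(10 + 11)*(1596 + (10 + 11)) = 330933*(1/2763163) - 2*21*(1596 + 21) = 330933/2763163 - 2*21*1617 = 330933/2763163 - 1*67914 = 330933/2763163 - 67914 = -187657121049/2763163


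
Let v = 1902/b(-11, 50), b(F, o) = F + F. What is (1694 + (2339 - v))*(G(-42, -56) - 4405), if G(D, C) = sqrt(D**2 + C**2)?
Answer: -196436190/11 ≈ -1.7858e+7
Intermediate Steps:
G(D, C) = sqrt(C**2 + D**2)
b(F, o) = 2*F
v = -951/11 (v = 1902/((2*(-11))) = 1902/(-22) = 1902*(-1/22) = -951/11 ≈ -86.455)
(1694 + (2339 - v))*(G(-42, -56) - 4405) = (1694 + (2339 - 1*(-951/11)))*(sqrt((-56)**2 + (-42)**2) - 4405) = (1694 + (2339 + 951/11))*(sqrt(3136 + 1764) - 4405) = (1694 + 26680/11)*(sqrt(4900) - 4405) = 45314*(70 - 4405)/11 = (45314/11)*(-4335) = -196436190/11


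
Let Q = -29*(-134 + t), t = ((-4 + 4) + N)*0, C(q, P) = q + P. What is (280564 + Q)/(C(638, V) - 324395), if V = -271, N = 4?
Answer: -142225/162014 ≈ -0.87786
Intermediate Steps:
C(q, P) = P + q
t = 0 (t = ((-4 + 4) + 4)*0 = (0 + 4)*0 = 4*0 = 0)
Q = 3886 (Q = -29*(-134 + 0) = -29*(-134) = 3886)
(280564 + Q)/(C(638, V) - 324395) = (280564 + 3886)/((-271 + 638) - 324395) = 284450/(367 - 324395) = 284450/(-324028) = 284450*(-1/324028) = -142225/162014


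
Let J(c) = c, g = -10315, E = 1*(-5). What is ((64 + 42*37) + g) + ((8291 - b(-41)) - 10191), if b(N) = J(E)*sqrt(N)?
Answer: -10597 + 5*I*sqrt(41) ≈ -10597.0 + 32.016*I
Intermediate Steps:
E = -5
b(N) = -5*sqrt(N)
((64 + 42*37) + g) + ((8291 - b(-41)) - 10191) = ((64 + 42*37) - 10315) + ((8291 - (-5)*sqrt(-41)) - 10191) = ((64 + 1554) - 10315) + ((8291 - (-5)*I*sqrt(41)) - 10191) = (1618 - 10315) + ((8291 - (-5)*I*sqrt(41)) - 10191) = -8697 + ((8291 + 5*I*sqrt(41)) - 10191) = -8697 + (-1900 + 5*I*sqrt(41)) = -10597 + 5*I*sqrt(41)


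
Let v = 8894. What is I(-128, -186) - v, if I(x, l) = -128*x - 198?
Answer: 7292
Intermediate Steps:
I(x, l) = -198 - 128*x
I(-128, -186) - v = (-198 - 128*(-128)) - 1*8894 = (-198 + 16384) - 8894 = 16186 - 8894 = 7292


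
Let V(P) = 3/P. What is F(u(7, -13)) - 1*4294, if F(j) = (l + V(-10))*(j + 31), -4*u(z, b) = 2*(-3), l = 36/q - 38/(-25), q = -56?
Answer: -299267/70 ≈ -4275.2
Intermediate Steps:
l = 307/350 (l = 36/(-56) - 38/(-25) = 36*(-1/56) - 38*(-1/25) = -9/14 + 38/25 = 307/350 ≈ 0.87714)
u(z, b) = 3/2 (u(z, b) = -(-3)/2 = -¼*(-6) = 3/2)
F(j) = 3131/175 + 101*j/175 (F(j) = (307/350 + 3/(-10))*(j + 31) = (307/350 + 3*(-⅒))*(31 + j) = (307/350 - 3/10)*(31 + j) = 101*(31 + j)/175 = 3131/175 + 101*j/175)
F(u(7, -13)) - 1*4294 = (3131/175 + (101/175)*(3/2)) - 1*4294 = (3131/175 + 303/350) - 4294 = 1313/70 - 4294 = -299267/70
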